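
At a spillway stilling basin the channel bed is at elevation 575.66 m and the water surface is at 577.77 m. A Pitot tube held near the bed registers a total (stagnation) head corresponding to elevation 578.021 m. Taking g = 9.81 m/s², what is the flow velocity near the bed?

v ≈ 2.22 m/s

Near the bed, under hydrostatic conditions, the piezometric head (z + ψ) equals the free-surface elevation, 577.77 m.
Velocity head = total − piezometric = 578.021 − 577.77 = 0.251 m.
v = √(2g·h_v) = √(2 × 9.81 × 0.251) = 2.22 m/s.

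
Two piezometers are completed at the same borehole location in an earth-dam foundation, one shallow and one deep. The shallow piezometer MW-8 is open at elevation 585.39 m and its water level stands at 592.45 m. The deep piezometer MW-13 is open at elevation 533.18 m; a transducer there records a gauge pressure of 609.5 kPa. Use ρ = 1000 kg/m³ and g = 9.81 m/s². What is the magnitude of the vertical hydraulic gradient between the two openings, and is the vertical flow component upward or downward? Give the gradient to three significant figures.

Total head at MW-8: h = 592.45 m (water level in the standpipe).
Pressure head at MW-13: ψ = P/(ρg) = 609.5×1000 / (1000 × 9.81) = 62.13 m.
Total head at MW-13: h = z + ψ = 533.18 + 62.13 = 595.31 m.
Δh = h(MW-8) − h(MW-13) = 592.45 − 595.31 = -2.86 m.
Vertical separation Δz = 585.39 − 533.18 = 52.21 m.
|i_v| = |Δh| / Δz = 2.86 / 52.21 = 0.0548.
Head is higher in the deep piezometer, so vertical flow is upward (discharge condition).

|i_v| ≈ 0.0548; vertical flow is upward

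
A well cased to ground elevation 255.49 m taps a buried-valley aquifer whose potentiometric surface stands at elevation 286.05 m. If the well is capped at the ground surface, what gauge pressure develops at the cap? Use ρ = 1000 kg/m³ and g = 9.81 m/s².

Head above the cap: Δh = 286.05 − 255.49 = 30.56 m.
P = ρgΔh = 1000 × 9.81 × 30.56 = 299794 Pa ≈ 300 kPa.

P ≈ 300 kPa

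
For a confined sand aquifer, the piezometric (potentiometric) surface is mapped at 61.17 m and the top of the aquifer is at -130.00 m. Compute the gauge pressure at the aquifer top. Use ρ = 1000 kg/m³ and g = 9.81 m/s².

Pressure head at the aquifer top: ψ = h − z = 61.17 − (-130.00) = 191.17 m.
P = ρgψ = 1000 × 9.81 × 191.17 = 1875378 Pa ≈ 1880 kPa.

P ≈ 1880 kPa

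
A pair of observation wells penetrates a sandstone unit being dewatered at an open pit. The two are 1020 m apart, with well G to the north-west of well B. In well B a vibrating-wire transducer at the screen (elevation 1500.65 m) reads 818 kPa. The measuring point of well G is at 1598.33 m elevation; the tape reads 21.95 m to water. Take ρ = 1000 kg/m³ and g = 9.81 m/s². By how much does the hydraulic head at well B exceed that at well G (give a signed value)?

Δh ≈ 7.65 m

Pressure head at well B: ψ = P/(ρg) = 818×1000 / (1000 × 9.81) = 83.38 m.
Total head at well B: h = z + ψ = 1500.65 + 83.38 = 1584.03 m.
Total head at well G: h = 1598.33 − 21.95 = 1576.38 m.
Head difference: h(well B) − h(well G) = 1584.03 − 1576.38 = 7.65 m.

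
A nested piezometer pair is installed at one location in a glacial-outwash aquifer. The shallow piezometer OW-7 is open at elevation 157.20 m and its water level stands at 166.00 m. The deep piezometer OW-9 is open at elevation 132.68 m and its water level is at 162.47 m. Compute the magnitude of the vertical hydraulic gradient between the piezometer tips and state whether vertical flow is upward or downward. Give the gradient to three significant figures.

|i_v| ≈ 0.144; vertical flow is downward

Total head at OW-7: h = 166.00 m (water level in the standpipe).
Total head at OW-9: h = 162.47 m.
Δh = h(OW-7) − h(OW-9) = 166.00 − 162.47 = 3.53 m.
Vertical separation Δz = 157.20 − 132.68 = 24.52 m.
|i_v| = |Δh| / Δz = 3.53 / 24.52 = 0.144.
Head is higher in the shallow piezometer, so vertical flow is downward (recharge condition).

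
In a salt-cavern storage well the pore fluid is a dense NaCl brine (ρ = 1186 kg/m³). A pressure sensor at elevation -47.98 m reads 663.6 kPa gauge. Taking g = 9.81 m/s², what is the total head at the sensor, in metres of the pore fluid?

h ≈ 9.06 m

ψ = P/(ρg) = 663.6×1000 / (1186 × 9.81) = 57.04 m.
h = z + ψ = -47.98 + 57.04 = 9.06 m.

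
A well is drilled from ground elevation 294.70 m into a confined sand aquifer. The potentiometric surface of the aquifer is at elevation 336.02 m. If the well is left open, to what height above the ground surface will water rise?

Water rises to the potentiometric surface, so the rise above ground = 336.02 − 294.70 = 41.32 m.

≈ 41.32 m above ground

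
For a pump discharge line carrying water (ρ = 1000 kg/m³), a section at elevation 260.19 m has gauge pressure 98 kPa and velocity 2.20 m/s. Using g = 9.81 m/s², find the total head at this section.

h ≈ 270.43 m

Pressure head ψ = P/(ρg) = 98×1000 / (1000 × 9.81) = 9.99 m.
Velocity head = v²/(2g) = 2.20² / (2 × 9.81) = 0.247 m.
h = z + ψ + v²/(2g) = 260.19 + 9.99 + 0.247 = 270.43 m.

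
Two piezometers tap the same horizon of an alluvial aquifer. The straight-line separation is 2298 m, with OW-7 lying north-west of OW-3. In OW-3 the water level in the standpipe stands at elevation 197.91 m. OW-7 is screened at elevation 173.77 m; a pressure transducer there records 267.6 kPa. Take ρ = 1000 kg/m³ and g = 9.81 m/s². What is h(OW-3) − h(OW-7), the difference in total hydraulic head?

Total head at OW-3: h = 197.91 m (water level in the piezometer is the total head).
Pressure head at OW-7: ψ = P/(ρg) = 267.6×1000 / (1000 × 9.81) = 27.28 m.
Total head at OW-7: h = z + ψ = 173.77 + 27.28 = 201.05 m.
Head difference: h(OW-3) − h(OW-7) = 197.91 − 201.05 = -3.14 m.

Δh ≈ -3.14 m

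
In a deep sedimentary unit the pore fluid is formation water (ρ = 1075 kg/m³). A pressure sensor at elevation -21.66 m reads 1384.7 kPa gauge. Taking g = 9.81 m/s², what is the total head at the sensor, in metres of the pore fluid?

ψ = P/(ρg) = 1384.7×1000 / (1075 × 9.81) = 131.30 m.
h = z + ψ = -21.66 + 131.30 = 109.64 m.

h ≈ 109.64 m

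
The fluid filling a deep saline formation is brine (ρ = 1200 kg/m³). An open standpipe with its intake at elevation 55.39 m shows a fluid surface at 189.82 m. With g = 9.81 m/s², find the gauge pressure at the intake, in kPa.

Pressure head ψ = h − z = 189.82 − 55.39 = 134.43 m.
P = ρgψ = 1200 × 9.81 × 134.43 = 1582510 Pa ≈ 1580 kPa.

P ≈ 1580 kPa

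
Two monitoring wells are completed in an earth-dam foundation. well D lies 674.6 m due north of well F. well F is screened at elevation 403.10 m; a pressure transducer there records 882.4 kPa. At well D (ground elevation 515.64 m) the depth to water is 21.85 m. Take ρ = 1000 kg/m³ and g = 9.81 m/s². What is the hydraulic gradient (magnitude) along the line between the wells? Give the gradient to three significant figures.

i ≈ 0.00110

Pressure head at well F: ψ = P/(ρg) = 882.4×1000 / (1000 × 9.81) = 89.95 m.
Total head at well F: h = z + ψ = 403.10 + 89.95 = 493.05 m.
Total head at well D: h = 515.64 − 21.85 = 493.79 m.
Head difference: h(well F) − h(well D) = 493.05 − 493.79 = -0.74 m.
Hydraulic gradient: i = |Δh| / L = 0.74 / 674.6 = 0.00110.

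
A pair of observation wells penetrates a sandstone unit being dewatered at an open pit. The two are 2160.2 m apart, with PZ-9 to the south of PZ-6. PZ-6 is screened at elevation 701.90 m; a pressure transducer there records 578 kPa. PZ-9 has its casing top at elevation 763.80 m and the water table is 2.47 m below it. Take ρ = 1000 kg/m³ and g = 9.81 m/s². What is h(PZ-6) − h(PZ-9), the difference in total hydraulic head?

Pressure head at PZ-6: ψ = P/(ρg) = 578×1000 / (1000 × 9.81) = 58.92 m.
Total head at PZ-6: h = z + ψ = 701.90 + 58.92 = 760.82 m.
Total head at PZ-9: h = 763.80 − 2.47 = 761.33 m.
Head difference: h(PZ-6) − h(PZ-9) = 760.82 − 761.33 = -0.51 m.

Δh ≈ -0.51 m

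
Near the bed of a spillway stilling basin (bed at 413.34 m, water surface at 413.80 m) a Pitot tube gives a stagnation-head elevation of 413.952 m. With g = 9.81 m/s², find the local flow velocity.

Near the bed, under hydrostatic conditions, the piezometric head (z + ψ) equals the free-surface elevation, 413.80 m.
Velocity head = total − piezometric = 413.952 − 413.80 = 0.152 m.
v = √(2g·h_v) = √(2 × 9.81 × 0.152) = 1.73 m/s.

v ≈ 1.73 m/s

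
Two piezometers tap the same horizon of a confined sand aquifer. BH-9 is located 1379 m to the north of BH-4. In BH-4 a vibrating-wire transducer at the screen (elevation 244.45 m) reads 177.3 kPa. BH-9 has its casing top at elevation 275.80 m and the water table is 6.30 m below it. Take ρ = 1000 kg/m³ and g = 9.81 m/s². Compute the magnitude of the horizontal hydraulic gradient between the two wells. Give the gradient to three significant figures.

i ≈ 0.00506

Pressure head at BH-4: ψ = P/(ρg) = 177.3×1000 / (1000 × 9.81) = 18.07 m.
Total head at BH-4: h = z + ψ = 244.45 + 18.07 = 262.52 m.
Total head at BH-9: h = 275.80 − 6.30 = 269.50 m.
Head difference: h(BH-4) − h(BH-9) = 262.52 − 269.50 = -6.98 m.
Hydraulic gradient: i = |Δh| / L = 6.98 / 1379 = 0.00506.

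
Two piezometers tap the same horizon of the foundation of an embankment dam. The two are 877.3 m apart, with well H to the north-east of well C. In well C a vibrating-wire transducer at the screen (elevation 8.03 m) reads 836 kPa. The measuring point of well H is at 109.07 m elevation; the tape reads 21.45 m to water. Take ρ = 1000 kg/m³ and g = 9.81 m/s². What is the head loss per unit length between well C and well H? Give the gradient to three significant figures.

i ≈ 0.00642 m/m

Pressure head at well C: ψ = P/(ρg) = 836×1000 / (1000 × 9.81) = 85.22 m.
Total head at well C: h = z + ψ = 8.03 + 85.22 = 93.25 m.
Total head at well H: h = 109.07 − 21.45 = 87.62 m.
Head difference: h(well C) − h(well H) = 93.25 − 87.62 = 5.63 m.
Hydraulic gradient: i = |Δh| / L = 5.63 / 877.3 = 0.00642.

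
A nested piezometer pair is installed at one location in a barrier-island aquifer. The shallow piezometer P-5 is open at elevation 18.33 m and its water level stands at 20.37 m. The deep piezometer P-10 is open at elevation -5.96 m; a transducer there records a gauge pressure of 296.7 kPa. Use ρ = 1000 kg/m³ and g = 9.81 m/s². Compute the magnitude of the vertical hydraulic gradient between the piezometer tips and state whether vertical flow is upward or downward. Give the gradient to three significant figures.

Total head at P-5: h = 20.37 m (water level in the standpipe).
Pressure head at P-10: ψ = P/(ρg) = 296.7×1000 / (1000 × 9.81) = 30.24 m.
Total head at P-10: h = z + ψ = -5.96 + 30.24 = 24.28 m.
Δh = h(P-5) − h(P-10) = 20.37 − 24.28 = -3.91 m.
Vertical separation Δz = 18.33 − (-5.96) = 24.29 m.
|i_v| = |Δh| / Δz = 3.91 / 24.29 = 0.161.
Head is higher in the deep piezometer, so vertical flow is upward (discharge condition).

|i_v| ≈ 0.161; vertical flow is upward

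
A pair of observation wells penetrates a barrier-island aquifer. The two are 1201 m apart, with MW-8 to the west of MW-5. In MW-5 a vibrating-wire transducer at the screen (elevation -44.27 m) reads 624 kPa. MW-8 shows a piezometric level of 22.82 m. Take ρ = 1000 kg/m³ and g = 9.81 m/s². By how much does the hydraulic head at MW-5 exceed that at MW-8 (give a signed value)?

Pressure head at MW-5: ψ = P/(ρg) = 624×1000 / (1000 × 9.81) = 63.61 m.
Total head at MW-5: h = z + ψ = -44.27 + 63.61 = 19.34 m.
Total head at MW-8: h = 22.82 m (water level in the piezometer is the total head).
Head difference: h(MW-5) − h(MW-8) = 19.34 − 22.82 = -3.48 m.

Δh ≈ -3.48 m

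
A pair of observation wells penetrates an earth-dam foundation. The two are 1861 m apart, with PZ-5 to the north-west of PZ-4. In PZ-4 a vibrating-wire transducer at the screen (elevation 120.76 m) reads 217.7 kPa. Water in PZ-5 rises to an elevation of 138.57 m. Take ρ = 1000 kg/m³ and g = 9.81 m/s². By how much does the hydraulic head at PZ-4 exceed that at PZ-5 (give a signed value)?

Δh ≈ 4.38 m

Pressure head at PZ-4: ψ = P/(ρg) = 217.7×1000 / (1000 × 9.81) = 22.19 m.
Total head at PZ-4: h = z + ψ = 120.76 + 22.19 = 142.95 m.
Total head at PZ-5: h = 138.57 m (water level in the piezometer is the total head).
Head difference: h(PZ-4) − h(PZ-5) = 142.95 − 138.57 = 4.38 m.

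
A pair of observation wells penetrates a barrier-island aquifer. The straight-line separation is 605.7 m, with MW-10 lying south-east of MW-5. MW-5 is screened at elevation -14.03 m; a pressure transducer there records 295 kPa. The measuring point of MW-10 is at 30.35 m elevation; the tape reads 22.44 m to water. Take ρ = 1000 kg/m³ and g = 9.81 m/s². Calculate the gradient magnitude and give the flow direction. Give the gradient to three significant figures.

i ≈ 0.0134; groundwater flows toward the south-east

Pressure head at MW-5: ψ = P/(ρg) = 295×1000 / (1000 × 9.81) = 30.07 m.
Total head at MW-5: h = z + ψ = -14.03 + 30.07 = 16.04 m.
Total head at MW-10: h = 30.35 − 22.44 = 7.91 m.
Head difference: h(MW-5) − h(MW-10) = 16.04 − 7.91 = 8.13 m.
Hydraulic gradient: i = |Δh| / L = 8.13 / 605.7 = 0.0134.
Flow is from higher to lower head: from MW-5 toward MW-10, i.e. toward the south-east.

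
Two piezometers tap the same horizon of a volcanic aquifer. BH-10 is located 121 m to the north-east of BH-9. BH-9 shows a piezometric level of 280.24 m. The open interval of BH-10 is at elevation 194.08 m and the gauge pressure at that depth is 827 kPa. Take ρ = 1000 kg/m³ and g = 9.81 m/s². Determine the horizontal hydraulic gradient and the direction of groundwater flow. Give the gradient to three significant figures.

i ≈ 0.0154; groundwater flows toward the north-east

Total head at BH-9: h = 280.24 m (water level in the piezometer is the total head).
Pressure head at BH-10: ψ = P/(ρg) = 827×1000 / (1000 × 9.81) = 84.30 m.
Total head at BH-10: h = z + ψ = 194.08 + 84.30 = 278.38 m.
Head difference: h(BH-9) − h(BH-10) = 280.24 − 278.38 = 1.86 m.
Hydraulic gradient: i = |Δh| / L = 1.86 / 121 = 0.0154.
Flow is from higher to lower head: from BH-9 toward BH-10, i.e. toward the north-east.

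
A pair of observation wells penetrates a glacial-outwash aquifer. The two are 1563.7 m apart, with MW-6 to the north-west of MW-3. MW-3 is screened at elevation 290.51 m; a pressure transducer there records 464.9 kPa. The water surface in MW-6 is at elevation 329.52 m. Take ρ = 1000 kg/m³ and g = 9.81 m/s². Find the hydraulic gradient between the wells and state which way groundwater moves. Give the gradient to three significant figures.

i ≈ 0.00536; groundwater flows toward the north-west

Pressure head at MW-3: ψ = P/(ρg) = 464.9×1000 / (1000 × 9.81) = 47.39 m.
Total head at MW-3: h = z + ψ = 290.51 + 47.39 = 337.90 m.
Total head at MW-6: h = 329.52 m (water level in the piezometer is the total head).
Head difference: h(MW-3) − h(MW-6) = 337.90 − 329.52 = 8.38 m.
Hydraulic gradient: i = |Δh| / L = 8.38 / 1563.7 = 0.00536.
Flow is from higher to lower head: from MW-3 toward MW-6, i.e. toward the north-west.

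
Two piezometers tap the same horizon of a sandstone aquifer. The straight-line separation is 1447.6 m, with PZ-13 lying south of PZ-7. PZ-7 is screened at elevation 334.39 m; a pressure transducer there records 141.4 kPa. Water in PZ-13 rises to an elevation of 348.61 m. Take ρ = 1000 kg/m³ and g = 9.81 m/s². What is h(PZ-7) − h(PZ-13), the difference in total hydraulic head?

Δh ≈ 0.19 m

Pressure head at PZ-7: ψ = P/(ρg) = 141.4×1000 / (1000 × 9.81) = 14.41 m.
Total head at PZ-7: h = z + ψ = 334.39 + 14.41 = 348.80 m.
Total head at PZ-13: h = 348.61 m (water level in the piezometer is the total head).
Head difference: h(PZ-7) − h(PZ-13) = 348.80 − 348.61 = 0.19 m.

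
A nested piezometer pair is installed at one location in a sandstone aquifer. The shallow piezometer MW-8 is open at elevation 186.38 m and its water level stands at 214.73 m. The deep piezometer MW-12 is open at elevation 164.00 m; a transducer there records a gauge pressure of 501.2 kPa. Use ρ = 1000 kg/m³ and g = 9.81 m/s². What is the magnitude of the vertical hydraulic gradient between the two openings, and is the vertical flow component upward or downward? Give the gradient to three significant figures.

|i_v| ≈ 0.0161; vertical flow is upward

Total head at MW-8: h = 214.73 m (water level in the standpipe).
Pressure head at MW-12: ψ = P/(ρg) = 501.2×1000 / (1000 × 9.81) = 51.09 m.
Total head at MW-12: h = z + ψ = 164.00 + 51.09 = 215.09 m.
Δh = h(MW-8) − h(MW-12) = 214.73 − 215.09 = -0.36 m.
Vertical separation Δz = 186.38 − 164.00 = 22.38 m.
|i_v| = |Δh| / Δz = 0.36 / 22.38 = 0.0161.
Head is higher in the deep piezometer, so vertical flow is upward (discharge condition).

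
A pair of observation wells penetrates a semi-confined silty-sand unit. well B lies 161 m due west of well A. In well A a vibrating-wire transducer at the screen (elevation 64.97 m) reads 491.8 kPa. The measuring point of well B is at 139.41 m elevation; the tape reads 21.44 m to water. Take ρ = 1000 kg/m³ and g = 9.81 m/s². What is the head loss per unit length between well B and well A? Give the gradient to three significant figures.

i ≈ 0.0178 m/m

Pressure head at well A: ψ = P/(ρg) = 491.8×1000 / (1000 × 9.81) = 50.13 m.
Total head at well A: h = z + ψ = 64.97 + 50.13 = 115.10 m.
Total head at well B: h = 139.41 − 21.44 = 117.97 m.
Head difference: h(well A) − h(well B) = 115.10 − 117.97 = -2.87 m.
Hydraulic gradient: i = |Δh| / L = 2.87 / 161 = 0.0178.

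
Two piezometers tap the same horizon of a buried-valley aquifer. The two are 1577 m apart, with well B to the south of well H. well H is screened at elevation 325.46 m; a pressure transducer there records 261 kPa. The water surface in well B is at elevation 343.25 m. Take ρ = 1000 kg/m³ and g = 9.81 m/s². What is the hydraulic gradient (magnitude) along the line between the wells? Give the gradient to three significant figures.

Pressure head at well H: ψ = P/(ρg) = 261×1000 / (1000 × 9.81) = 26.61 m.
Total head at well H: h = z + ψ = 325.46 + 26.61 = 352.07 m.
Total head at well B: h = 343.25 m (water level in the piezometer is the total head).
Head difference: h(well H) − h(well B) = 352.07 − 343.25 = 8.82 m.
Hydraulic gradient: i = |Δh| / L = 8.82 / 1577 = 0.00559.

i ≈ 0.00559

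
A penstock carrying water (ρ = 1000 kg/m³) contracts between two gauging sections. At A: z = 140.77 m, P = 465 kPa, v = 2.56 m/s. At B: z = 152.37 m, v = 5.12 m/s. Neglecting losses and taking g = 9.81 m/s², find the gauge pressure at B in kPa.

Pressure head at A: ψ₁ = P₁/(ρg) = 465×1000 / (1000 × 9.81) = 47.40 m.
Velocity heads: v₁²/2g = 2.56²/19.62 = 0.334 m; v₂²/2g = 5.12²/19.62 = 1.336 m.
Total head H = z₁ + ψ₁ + v₁²/2g = 140.77 + 47.40 + 0.334 = 188.50 m.
ψ₂ = H − z₂ − v₂²/2g = 188.50 − 152.37 − 1.336 = 34.79 m.
P₂ = ρgψ₂ = 1000 × 9.81 × 34.79 ≈ 341 kPa.

P₂ ≈ 341 kPa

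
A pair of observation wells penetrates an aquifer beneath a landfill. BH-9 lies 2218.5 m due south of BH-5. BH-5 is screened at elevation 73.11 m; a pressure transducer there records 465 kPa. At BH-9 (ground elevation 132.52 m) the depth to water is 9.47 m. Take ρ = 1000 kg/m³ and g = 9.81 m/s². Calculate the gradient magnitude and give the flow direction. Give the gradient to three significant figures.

i ≈ 0.00114; groundwater flows toward the north

Pressure head at BH-5: ψ = P/(ρg) = 465×1000 / (1000 × 9.81) = 47.40 m.
Total head at BH-5: h = z + ψ = 73.11 + 47.40 = 120.51 m.
Total head at BH-9: h = 132.52 − 9.47 = 123.05 m.
Head difference: h(BH-5) − h(BH-9) = 120.51 − 123.05 = -2.54 m.
Hydraulic gradient: i = |Δh| / L = 2.54 / 2218.5 = 0.00114.
Flow is from higher to lower head: from BH-9 toward BH-5, i.e. toward the north.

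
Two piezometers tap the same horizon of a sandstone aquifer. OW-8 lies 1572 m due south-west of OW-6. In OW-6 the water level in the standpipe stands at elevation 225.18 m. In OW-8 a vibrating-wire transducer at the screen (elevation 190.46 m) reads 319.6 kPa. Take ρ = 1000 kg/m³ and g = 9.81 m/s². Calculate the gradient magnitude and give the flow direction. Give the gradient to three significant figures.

i ≈ 0.00136; groundwater flows toward the south-west

Total head at OW-6: h = 225.18 m (water level in the piezometer is the total head).
Pressure head at OW-8: ψ = P/(ρg) = 319.6×1000 / (1000 × 9.81) = 32.58 m.
Total head at OW-8: h = z + ψ = 190.46 + 32.58 = 223.04 m.
Head difference: h(OW-6) − h(OW-8) = 225.18 − 223.04 = 2.14 m.
Hydraulic gradient: i = |Δh| / L = 2.14 / 1572 = 0.00136.
Flow is from higher to lower head: from OW-6 toward OW-8, i.e. toward the south-west.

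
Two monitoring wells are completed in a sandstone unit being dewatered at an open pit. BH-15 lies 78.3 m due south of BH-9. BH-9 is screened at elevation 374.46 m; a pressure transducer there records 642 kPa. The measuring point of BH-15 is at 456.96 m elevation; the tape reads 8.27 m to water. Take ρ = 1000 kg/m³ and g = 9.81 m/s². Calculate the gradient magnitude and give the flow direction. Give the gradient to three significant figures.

i ≈ 0.112; groundwater flows toward the north

Pressure head at BH-9: ψ = P/(ρg) = 642×1000 / (1000 × 9.81) = 65.44 m.
Total head at BH-9: h = z + ψ = 374.46 + 65.44 = 439.90 m.
Total head at BH-15: h = 456.96 − 8.27 = 448.69 m.
Head difference: h(BH-9) − h(BH-15) = 439.90 − 448.69 = -8.79 m.
Hydraulic gradient: i = |Δh| / L = 8.79 / 78.3 = 0.112.
Flow is from higher to lower head: from BH-15 toward BH-9, i.e. toward the north.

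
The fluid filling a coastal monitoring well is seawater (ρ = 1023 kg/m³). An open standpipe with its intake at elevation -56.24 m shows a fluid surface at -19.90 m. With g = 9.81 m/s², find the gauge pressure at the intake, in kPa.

Pressure head ψ = h − z = -19.90 − (-56.24) = 36.34 m.
P = ρgψ = 1023 × 9.81 × 36.34 = 364695 Pa ≈ 365 kPa.

P ≈ 365 kPa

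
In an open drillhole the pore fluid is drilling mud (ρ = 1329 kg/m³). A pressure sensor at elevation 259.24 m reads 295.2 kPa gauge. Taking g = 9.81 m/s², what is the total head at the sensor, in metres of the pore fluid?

ψ = P/(ρg) = 295.2×1000 / (1329 × 9.81) = 22.64 m.
h = z + ψ = 259.24 + 22.64 = 281.88 m.

h ≈ 281.88 m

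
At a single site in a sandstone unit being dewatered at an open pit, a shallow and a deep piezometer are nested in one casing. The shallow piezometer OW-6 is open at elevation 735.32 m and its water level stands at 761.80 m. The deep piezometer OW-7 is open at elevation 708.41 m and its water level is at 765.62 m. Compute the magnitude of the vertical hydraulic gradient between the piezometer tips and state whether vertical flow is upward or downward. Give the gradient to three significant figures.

|i_v| ≈ 0.142; vertical flow is upward

Total head at OW-6: h = 761.80 m (water level in the standpipe).
Total head at OW-7: h = 765.62 m.
Δh = h(OW-6) − h(OW-7) = 761.80 − 765.62 = -3.82 m.
Vertical separation Δz = 735.32 − 708.41 = 26.91 m.
|i_v| = |Δh| / Δz = 3.82 / 26.91 = 0.142.
Head is higher in the deep piezometer, so vertical flow is upward (discharge condition).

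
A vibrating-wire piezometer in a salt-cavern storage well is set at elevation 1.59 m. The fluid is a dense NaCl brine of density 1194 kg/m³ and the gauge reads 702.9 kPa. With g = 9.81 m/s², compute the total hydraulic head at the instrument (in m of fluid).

h ≈ 61.60 m

ψ = P/(ρg) = 702.9×1000 / (1194 × 9.81) = 60.01 m.
h = z + ψ = 1.59 + 60.01 = 61.60 m.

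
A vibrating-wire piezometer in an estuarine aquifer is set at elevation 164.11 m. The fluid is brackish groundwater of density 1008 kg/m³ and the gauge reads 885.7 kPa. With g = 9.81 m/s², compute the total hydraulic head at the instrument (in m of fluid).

ψ = P/(ρg) = 885.7×1000 / (1008 × 9.81) = 89.57 m.
h = z + ψ = 164.11 + 89.57 = 253.68 m.

h ≈ 253.68 m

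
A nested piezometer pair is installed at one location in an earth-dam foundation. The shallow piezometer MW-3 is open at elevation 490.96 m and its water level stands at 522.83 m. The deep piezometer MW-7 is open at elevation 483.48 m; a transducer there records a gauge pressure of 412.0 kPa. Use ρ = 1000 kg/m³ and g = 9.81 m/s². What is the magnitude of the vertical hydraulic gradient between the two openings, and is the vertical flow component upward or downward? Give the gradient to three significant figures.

Total head at MW-3: h = 522.83 m (water level in the standpipe).
Pressure head at MW-7: ψ = P/(ρg) = 412.0×1000 / (1000 × 9.81) = 42.00 m.
Total head at MW-7: h = z + ψ = 483.48 + 42.00 = 525.48 m.
Δh = h(MW-3) − h(MW-7) = 522.83 − 525.48 = -2.65 m.
Vertical separation Δz = 490.96 − 483.48 = 7.48 m.
|i_v| = |Δh| / Δz = 2.65 / 7.48 = 0.354.
Head is higher in the deep piezometer, so vertical flow is upward (discharge condition).

|i_v| ≈ 0.354; vertical flow is upward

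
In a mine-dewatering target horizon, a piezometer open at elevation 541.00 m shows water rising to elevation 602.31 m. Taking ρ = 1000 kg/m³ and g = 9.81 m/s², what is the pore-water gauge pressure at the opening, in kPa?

P ≈ 601 kPa

Pressure head ψ = h − z = 602.31 − 541.00 = 61.31 m.
P = ρgψ = 1000 × 9.81 × 61.31 = 601451 Pa ≈ 601 kPa.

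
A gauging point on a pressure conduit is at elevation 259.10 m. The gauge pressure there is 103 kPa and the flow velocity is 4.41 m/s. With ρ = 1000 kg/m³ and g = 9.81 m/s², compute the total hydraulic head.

Pressure head ψ = P/(ρg) = 103×1000 / (1000 × 9.81) = 10.50 m.
Velocity head = v²/(2g) = 4.41² / (2 × 9.81) = 0.991 m.
h = z + ψ + v²/(2g) = 259.10 + 10.50 + 0.991 = 270.59 m.

h ≈ 270.59 m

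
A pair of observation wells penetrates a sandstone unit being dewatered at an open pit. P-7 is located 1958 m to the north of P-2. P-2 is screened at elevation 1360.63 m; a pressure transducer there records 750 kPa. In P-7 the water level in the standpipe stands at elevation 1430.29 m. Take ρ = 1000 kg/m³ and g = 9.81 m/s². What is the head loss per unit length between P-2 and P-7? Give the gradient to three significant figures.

i ≈ 0.00347 m/m

Pressure head at P-2: ψ = P/(ρg) = 750×1000 / (1000 × 9.81) = 76.45 m.
Total head at P-2: h = z + ψ = 1360.63 + 76.45 = 1437.08 m.
Total head at P-7: h = 1430.29 m (water level in the piezometer is the total head).
Head difference: h(P-2) − h(P-7) = 1437.08 − 1430.29 = 6.79 m.
Hydraulic gradient: i = |Δh| / L = 6.79 / 1958 = 0.00347.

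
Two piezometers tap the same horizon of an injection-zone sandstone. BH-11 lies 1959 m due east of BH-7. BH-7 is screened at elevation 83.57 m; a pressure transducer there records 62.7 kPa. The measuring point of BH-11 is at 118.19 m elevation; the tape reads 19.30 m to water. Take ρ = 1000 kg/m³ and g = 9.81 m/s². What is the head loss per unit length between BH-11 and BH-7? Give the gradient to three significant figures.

i ≈ 0.00456 m/m

Pressure head at BH-7: ψ = P/(ρg) = 62.7×1000 / (1000 × 9.81) = 6.39 m.
Total head at BH-7: h = z + ψ = 83.57 + 6.39 = 89.96 m.
Total head at BH-11: h = 118.19 − 19.30 = 98.89 m.
Head difference: h(BH-7) − h(BH-11) = 89.96 − 98.89 = -8.93 m.
Hydraulic gradient: i = |Δh| / L = 8.93 / 1959 = 0.00456.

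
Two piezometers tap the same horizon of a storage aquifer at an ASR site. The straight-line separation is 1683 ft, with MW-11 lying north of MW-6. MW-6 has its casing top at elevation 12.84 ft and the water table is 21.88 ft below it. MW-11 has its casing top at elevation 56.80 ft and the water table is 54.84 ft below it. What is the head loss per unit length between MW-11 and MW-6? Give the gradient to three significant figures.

Total head at MW-6: h = 12.84 − 21.88 = -9.04 ft.
Total head at MW-11: h = 56.80 − 54.84 = 1.96 ft.
Head difference: h(MW-6) − h(MW-11) = -9.04 − 1.96 = -11.00 ft.
Hydraulic gradient: i = |Δh| / L = 11.00 / 1683 = 0.00654.

i ≈ 0.00654 ft/ft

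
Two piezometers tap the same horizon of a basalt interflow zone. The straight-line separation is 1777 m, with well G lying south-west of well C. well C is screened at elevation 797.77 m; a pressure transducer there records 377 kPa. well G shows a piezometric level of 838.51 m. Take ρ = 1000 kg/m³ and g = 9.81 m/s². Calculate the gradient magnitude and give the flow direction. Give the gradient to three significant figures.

Pressure head at well C: ψ = P/(ρg) = 377×1000 / (1000 × 9.81) = 38.43 m.
Total head at well C: h = z + ψ = 797.77 + 38.43 = 836.20 m.
Total head at well G: h = 838.51 m (water level in the piezometer is the total head).
Head difference: h(well C) − h(well G) = 836.20 − 838.51 = -2.31 m.
Hydraulic gradient: i = |Δh| / L = 2.31 / 1777 = 0.00130.
Flow is from higher to lower head: from well G toward well C, i.e. toward the north-east.

i ≈ 0.00130; groundwater flows toward the north-east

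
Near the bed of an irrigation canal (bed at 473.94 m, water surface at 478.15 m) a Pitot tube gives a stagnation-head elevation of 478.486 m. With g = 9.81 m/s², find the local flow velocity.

v ≈ 2.57 m/s

Near the bed, under hydrostatic conditions, the piezometric head (z + ψ) equals the free-surface elevation, 478.15 m.
Velocity head = total − piezometric = 478.486 − 478.15 = 0.336 m.
v = √(2g·h_v) = √(2 × 9.81 × 0.336) = 2.57 m/s.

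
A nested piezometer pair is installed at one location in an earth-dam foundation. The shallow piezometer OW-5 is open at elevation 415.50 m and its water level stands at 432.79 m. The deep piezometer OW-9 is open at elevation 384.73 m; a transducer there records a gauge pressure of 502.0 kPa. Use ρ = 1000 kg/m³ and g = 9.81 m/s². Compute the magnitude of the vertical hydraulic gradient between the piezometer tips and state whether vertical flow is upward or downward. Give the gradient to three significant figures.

|i_v| ≈ 0.101; vertical flow is upward

Total head at OW-5: h = 432.79 m (water level in the standpipe).
Pressure head at OW-9: ψ = P/(ρg) = 502.0×1000 / (1000 × 9.81) = 51.17 m.
Total head at OW-9: h = z + ψ = 384.73 + 51.17 = 435.90 m.
Δh = h(OW-5) − h(OW-9) = 432.79 − 435.90 = -3.11 m.
Vertical separation Δz = 415.50 − 384.73 = 30.77 m.
|i_v| = |Δh| / Δz = 3.11 / 30.77 = 0.101.
Head is higher in the deep piezometer, so vertical flow is upward (discharge condition).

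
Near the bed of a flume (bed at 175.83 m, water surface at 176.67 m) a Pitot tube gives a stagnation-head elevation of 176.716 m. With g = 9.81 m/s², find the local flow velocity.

Near the bed, under hydrostatic conditions, the piezometric head (z + ψ) equals the free-surface elevation, 176.67 m.
Velocity head = total − piezometric = 176.716 − 176.67 = 0.046 m.
v = √(2g·h_v) = √(2 × 9.81 × 0.046) = 0.950 m/s.

v ≈ 0.950 m/s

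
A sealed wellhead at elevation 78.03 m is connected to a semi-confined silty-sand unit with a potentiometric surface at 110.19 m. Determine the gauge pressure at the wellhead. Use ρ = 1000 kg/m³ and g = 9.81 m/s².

P ≈ 315 kPa

Head above the cap: Δh = 110.19 − 78.03 = 32.16 m.
P = ρgΔh = 1000 × 9.81 × 32.16 = 315490 Pa ≈ 315 kPa.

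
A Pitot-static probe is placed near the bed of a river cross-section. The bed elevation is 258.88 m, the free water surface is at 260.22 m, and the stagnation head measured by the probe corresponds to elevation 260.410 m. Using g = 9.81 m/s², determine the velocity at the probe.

v ≈ 1.93 m/s

Near the bed, under hydrostatic conditions, the piezometric head (z + ψ) equals the free-surface elevation, 260.22 m.
Velocity head = total − piezometric = 260.410 − 260.22 = 0.190 m.
v = √(2g·h_v) = √(2 × 9.81 × 0.190) = 1.93 m/s.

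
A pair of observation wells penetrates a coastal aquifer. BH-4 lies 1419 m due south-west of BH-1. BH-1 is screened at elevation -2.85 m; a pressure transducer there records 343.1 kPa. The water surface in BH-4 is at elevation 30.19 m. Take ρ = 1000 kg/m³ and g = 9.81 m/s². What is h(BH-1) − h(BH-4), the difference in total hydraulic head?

Δh ≈ 1.93 m

Pressure head at BH-1: ψ = P/(ρg) = 343.1×1000 / (1000 × 9.81) = 34.97 m.
Total head at BH-1: h = z + ψ = -2.85 + 34.97 = 32.12 m.
Total head at BH-4: h = 30.19 m (water level in the piezometer is the total head).
Head difference: h(BH-1) − h(BH-4) = 32.12 − 30.19 = 1.93 m.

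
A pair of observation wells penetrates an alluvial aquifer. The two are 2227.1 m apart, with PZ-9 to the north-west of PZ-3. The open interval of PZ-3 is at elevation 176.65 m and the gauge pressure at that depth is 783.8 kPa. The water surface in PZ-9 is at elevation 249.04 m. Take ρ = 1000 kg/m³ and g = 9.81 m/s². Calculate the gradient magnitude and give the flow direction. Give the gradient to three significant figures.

i ≈ 0.00337; groundwater flows toward the north-west

Pressure head at PZ-3: ψ = P/(ρg) = 783.8×1000 / (1000 × 9.81) = 79.90 m.
Total head at PZ-3: h = z + ψ = 176.65 + 79.90 = 256.55 m.
Total head at PZ-9: h = 249.04 m (water level in the piezometer is the total head).
Head difference: h(PZ-3) − h(PZ-9) = 256.55 − 249.04 = 7.51 m.
Hydraulic gradient: i = |Δh| / L = 7.51 / 2227.1 = 0.00337.
Flow is from higher to lower head: from PZ-3 toward PZ-9, i.e. toward the north-west.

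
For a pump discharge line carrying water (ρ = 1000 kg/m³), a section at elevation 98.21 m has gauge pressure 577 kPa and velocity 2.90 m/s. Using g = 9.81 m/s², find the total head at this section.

Pressure head ψ = P/(ρg) = 577×1000 / (1000 × 9.81) = 58.82 m.
Velocity head = v²/(2g) = 2.90² / (2 × 9.81) = 0.429 m.
h = z + ψ + v²/(2g) = 98.21 + 58.82 + 0.429 = 157.46 m.

h ≈ 157.46 m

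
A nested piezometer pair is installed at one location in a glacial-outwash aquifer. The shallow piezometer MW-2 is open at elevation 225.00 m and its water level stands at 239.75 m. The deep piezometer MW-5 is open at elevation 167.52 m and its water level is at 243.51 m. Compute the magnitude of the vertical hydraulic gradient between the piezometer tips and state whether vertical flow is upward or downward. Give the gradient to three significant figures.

|i_v| ≈ 0.0654; vertical flow is upward

Total head at MW-2: h = 239.75 m (water level in the standpipe).
Total head at MW-5: h = 243.51 m.
Δh = h(MW-2) − h(MW-5) = 239.75 − 243.51 = -3.76 m.
Vertical separation Δz = 225.00 − 167.52 = 57.48 m.
|i_v| = |Δh| / Δz = 3.76 / 57.48 = 0.0654.
Head is higher in the deep piezometer, so vertical flow is upward (discharge condition).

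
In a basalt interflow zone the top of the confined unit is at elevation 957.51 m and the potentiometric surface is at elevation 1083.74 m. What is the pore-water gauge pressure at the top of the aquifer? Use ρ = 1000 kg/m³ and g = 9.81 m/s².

P ≈ 1240 kPa

Pressure head at the aquifer top: ψ = h − z = 1083.74 − 957.51 = 126.23 m.
P = ρgψ = 1000 × 9.81 × 126.23 = 1238316 Pa ≈ 1240 kPa.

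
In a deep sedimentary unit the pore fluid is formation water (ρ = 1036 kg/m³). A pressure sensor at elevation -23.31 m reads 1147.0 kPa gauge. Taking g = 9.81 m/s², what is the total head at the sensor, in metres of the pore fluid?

ψ = P/(ρg) = 1147.0×1000 / (1036 × 9.81) = 112.86 m.
h = z + ψ = -23.31 + 112.86 = 89.55 m.

h ≈ 89.55 m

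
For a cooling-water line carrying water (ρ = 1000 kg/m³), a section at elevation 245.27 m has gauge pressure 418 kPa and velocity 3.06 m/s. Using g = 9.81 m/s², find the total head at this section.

h ≈ 288.36 m

Pressure head ψ = P/(ρg) = 418×1000 / (1000 × 9.81) = 42.61 m.
Velocity head = v²/(2g) = 3.06² / (2 × 9.81) = 0.477 m.
h = z + ψ + v²/(2g) = 245.27 + 42.61 + 0.477 = 288.36 m.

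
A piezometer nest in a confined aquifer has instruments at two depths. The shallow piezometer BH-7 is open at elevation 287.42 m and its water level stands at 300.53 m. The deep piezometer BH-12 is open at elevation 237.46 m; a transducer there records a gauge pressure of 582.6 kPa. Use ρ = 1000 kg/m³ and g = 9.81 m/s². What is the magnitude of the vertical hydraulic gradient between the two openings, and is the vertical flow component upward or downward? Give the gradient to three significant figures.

|i_v| ≈ 0.0737; vertical flow is downward

Total head at BH-7: h = 300.53 m (water level in the standpipe).
Pressure head at BH-12: ψ = P/(ρg) = 582.6×1000 / (1000 × 9.81) = 59.39 m.
Total head at BH-12: h = z + ψ = 237.46 + 59.39 = 296.85 m.
Δh = h(BH-7) − h(BH-12) = 300.53 − 296.85 = 3.68 m.
Vertical separation Δz = 287.42 − 237.46 = 49.96 m.
|i_v| = |Δh| / Δz = 3.68 / 49.96 = 0.0737.
Head is higher in the shallow piezometer, so vertical flow is downward (recharge condition).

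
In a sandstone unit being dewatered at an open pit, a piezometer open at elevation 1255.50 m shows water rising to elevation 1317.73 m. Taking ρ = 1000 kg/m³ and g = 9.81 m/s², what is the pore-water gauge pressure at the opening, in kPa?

P ≈ 610 kPa

Pressure head ψ = h − z = 1317.73 − 1255.50 = 62.23 m.
P = ρgψ = 1000 × 9.81 × 62.23 = 610476 Pa ≈ 610 kPa.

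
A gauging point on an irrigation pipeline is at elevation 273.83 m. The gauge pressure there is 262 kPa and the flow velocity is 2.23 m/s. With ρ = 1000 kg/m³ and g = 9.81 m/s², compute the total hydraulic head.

Pressure head ψ = P/(ρg) = 262×1000 / (1000 × 9.81) = 26.71 m.
Velocity head = v²/(2g) = 2.23² / (2 × 9.81) = 0.253 m.
h = z + ψ + v²/(2g) = 273.83 + 26.71 + 0.253 = 300.79 m.

h ≈ 300.79 m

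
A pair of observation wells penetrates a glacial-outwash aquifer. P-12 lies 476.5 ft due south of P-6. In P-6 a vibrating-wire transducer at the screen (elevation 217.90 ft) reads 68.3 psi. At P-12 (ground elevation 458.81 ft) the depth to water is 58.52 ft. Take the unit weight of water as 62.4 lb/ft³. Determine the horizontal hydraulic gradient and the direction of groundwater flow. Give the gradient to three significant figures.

i ≈ 0.0520; groundwater flows toward the north

Pressure head at P-6: ψ = 144·P/γ = 144 × 68.3 / 62.4 = 157.62 ft.
Total head at P-6: h = z + ψ = 217.90 + 157.62 = 375.52 ft.
Total head at P-12: h = 458.81 − 58.52 = 400.29 ft.
Head difference: h(P-6) − h(P-12) = 375.52 − 400.29 = -24.77 ft.
Hydraulic gradient: i = |Δh| / L = 24.77 / 476.5 = 0.0520.
Flow is from higher to lower head: from P-12 toward P-6, i.e. toward the north.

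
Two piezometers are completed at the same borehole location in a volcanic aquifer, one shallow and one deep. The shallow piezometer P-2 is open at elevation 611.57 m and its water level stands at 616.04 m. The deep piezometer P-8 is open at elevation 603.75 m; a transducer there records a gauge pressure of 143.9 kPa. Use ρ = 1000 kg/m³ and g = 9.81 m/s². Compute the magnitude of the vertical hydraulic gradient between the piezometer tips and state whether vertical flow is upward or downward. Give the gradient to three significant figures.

|i_v| ≈ 0.304; vertical flow is upward

Total head at P-2: h = 616.04 m (water level in the standpipe).
Pressure head at P-8: ψ = P/(ρg) = 143.9×1000 / (1000 × 9.81) = 14.67 m.
Total head at P-8: h = z + ψ = 603.75 + 14.67 = 618.42 m.
Δh = h(P-2) − h(P-8) = 616.04 − 618.42 = -2.38 m.
Vertical separation Δz = 611.57 − 603.75 = 7.82 m.
|i_v| = |Δh| / Δz = 2.38 / 7.82 = 0.304.
Head is higher in the deep piezometer, so vertical flow is upward (discharge condition).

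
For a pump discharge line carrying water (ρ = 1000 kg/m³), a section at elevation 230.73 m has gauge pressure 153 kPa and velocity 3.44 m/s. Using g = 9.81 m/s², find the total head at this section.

h ≈ 246.93 m

Pressure head ψ = P/(ρg) = 153×1000 / (1000 × 9.81) = 15.60 m.
Velocity head = v²/(2g) = 3.44² / (2 × 9.81) = 0.603 m.
h = z + ψ + v²/(2g) = 230.73 + 15.60 + 0.603 = 246.93 m.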